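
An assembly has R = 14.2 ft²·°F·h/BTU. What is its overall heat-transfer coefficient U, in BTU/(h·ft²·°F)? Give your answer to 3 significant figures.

0.0704 BTU/(h·ft²·°F)

U = 1/R = 1/14.2 = 0.07042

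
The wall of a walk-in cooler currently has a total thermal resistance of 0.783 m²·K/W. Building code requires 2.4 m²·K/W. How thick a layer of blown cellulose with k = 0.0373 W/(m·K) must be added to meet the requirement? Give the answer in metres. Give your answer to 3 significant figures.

0.0603 m

ΔR = 2.4 − 0.783 = 1.617 m²·K/W
L = ΔR × k = 1.617 × 0.0373 = 0.06031 m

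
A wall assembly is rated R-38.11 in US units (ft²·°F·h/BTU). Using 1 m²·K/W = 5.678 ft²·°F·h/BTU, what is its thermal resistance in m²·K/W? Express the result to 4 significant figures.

6.712 m²·K/W

R_SI = 38.11/5.678 = 6.7119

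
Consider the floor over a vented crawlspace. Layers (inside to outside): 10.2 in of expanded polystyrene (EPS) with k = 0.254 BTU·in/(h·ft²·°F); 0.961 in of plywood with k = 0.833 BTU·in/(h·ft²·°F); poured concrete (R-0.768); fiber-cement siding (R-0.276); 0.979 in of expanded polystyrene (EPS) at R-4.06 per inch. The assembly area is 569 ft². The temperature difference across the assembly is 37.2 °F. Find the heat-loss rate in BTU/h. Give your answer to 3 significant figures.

10.2/0.254 = 40.16
0.961/0.833 = 1.154
0.979 × 4.06 = 3.975
R_total = 40.16 + 1.154 + 0.768 + 0.276 + 3.975 = 46.33 ft²·°F·h/BTU
Q = A·ΔT/R = 569 × 37.2 / 46.33 = 456.9 BTU/h

457 BTU/h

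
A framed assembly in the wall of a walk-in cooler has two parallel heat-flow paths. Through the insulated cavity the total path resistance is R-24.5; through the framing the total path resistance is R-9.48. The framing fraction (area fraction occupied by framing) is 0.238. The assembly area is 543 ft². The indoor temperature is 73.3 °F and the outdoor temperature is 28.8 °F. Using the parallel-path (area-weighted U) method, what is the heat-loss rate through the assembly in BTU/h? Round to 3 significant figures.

1360 BTU/h

U_eff = 0.762/24.5 + 0.238/9.48 = 0.0311 + 0.02511 = 0.05621
R_eff = 1/U_eff = 17.79 ft²·°F·h/BTU
Q = 543 × (73.3 − 28.8) / 17.79 = 1358 BTU/h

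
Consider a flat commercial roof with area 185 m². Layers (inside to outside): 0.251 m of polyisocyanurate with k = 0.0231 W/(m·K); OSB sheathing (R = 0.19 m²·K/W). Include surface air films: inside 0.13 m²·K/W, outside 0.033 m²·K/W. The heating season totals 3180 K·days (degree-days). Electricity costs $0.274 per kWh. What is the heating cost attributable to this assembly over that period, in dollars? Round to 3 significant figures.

345 dollars

0.251/0.0231 = 10.87
R_total = 0.13 + 10.87 + 0.19 + 0.033 = 11.22 m²·K/W
E = A × HDD × 24 / R / 1000 = 185 × 3180 × 24 / 11.22 / 1000 = 1259 kWh
Cost = 1259 × 0.274 = $344.8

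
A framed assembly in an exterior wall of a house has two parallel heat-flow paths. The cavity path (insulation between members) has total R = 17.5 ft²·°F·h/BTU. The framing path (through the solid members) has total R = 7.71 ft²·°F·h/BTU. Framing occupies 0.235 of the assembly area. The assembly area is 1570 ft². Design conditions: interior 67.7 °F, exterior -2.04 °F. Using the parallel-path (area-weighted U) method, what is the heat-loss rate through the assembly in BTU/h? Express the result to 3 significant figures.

8120 BTU/h

U_eff = 0.765/17.5 + 0.235/7.71 = 0.04371 + 0.03048 = 0.07419
R_eff = 1/U_eff = 13.48 ft²·°F·h/BTU
Q = 1570 × (67.7 − (-2.04)) / 13.48 = 8124 BTU/h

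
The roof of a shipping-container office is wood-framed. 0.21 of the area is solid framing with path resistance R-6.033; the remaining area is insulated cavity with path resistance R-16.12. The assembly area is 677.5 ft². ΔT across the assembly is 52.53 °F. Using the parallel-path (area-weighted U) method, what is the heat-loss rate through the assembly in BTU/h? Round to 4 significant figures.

2983 BTU/h

U_eff = 0.79/16.12 + 0.21/6.033 = 0.049007 + 0.034809 = 0.083816
R_eff = 1/U_eff = 11.931 ft²·°F·h/BTU
Q = 677.5 × 52.53 / 11.931 = 2982.9 BTU/h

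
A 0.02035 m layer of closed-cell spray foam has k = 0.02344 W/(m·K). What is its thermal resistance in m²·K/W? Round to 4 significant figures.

0.8682 m²·K/W

R = L/k = 0.02035/0.02344 = 0.86817 m²·K/W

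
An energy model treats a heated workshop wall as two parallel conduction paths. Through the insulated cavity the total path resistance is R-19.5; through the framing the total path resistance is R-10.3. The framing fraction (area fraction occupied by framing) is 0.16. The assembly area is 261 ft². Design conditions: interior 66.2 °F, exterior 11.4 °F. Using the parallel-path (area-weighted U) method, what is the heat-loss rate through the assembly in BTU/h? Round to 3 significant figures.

U_eff = 0.84/19.5 + 0.16/10.3 = 0.04308 + 0.01553 = 0.05861
R_eff = 1/U_eff = 17.06 ft²·°F·h/BTU
Q = 261 × (66.2 − 11.4) / 17.06 = 838.3 BTU/h

838 BTU/h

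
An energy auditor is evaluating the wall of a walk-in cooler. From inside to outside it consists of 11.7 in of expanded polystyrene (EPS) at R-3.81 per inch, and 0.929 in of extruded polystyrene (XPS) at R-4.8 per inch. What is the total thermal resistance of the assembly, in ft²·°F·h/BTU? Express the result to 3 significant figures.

11.7 × 3.81 = 44.58
0.929 × 4.8 = 4.459
R_total = 44.58 + 4.459 = 49.04 ft²·°F·h/BTU

49.0 ft²·°F·h/BTU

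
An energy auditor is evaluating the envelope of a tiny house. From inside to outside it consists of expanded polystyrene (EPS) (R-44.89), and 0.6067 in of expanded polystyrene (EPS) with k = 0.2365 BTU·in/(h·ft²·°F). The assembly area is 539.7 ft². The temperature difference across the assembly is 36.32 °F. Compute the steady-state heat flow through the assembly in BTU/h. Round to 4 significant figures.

0.6067/0.2365 = 2.5653
R_total = 44.89 + 2.5653 = 47.455 ft²·°F·h/BTU
Q = A·ΔT/R = 539.7 × 36.32 / 47.455 = 413.06 BTU/h

413.1 BTU/h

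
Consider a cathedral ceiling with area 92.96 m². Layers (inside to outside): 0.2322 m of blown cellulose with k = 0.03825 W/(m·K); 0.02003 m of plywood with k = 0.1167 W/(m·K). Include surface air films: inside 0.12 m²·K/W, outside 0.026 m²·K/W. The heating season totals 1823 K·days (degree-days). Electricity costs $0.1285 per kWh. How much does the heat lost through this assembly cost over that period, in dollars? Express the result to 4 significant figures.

0.2322/0.03825 = 6.0706
0.02003/0.1167 = 0.17164
R_total = 0.12 + 6.0706 + 0.17164 + 0.026 = 6.3882 m²·K/W
E = A × HDD × 24 / R / 1000 = 92.96 × 1823 × 24 / 6.3882 / 1000 = 636.67 kWh
Cost = 636.67 × 0.1285 = $81.812

81.81 dollars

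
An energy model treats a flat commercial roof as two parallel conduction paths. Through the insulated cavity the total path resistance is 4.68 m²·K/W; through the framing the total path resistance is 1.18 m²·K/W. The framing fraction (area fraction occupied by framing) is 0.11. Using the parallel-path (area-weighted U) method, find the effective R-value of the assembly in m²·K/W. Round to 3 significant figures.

U_eff = 0.89/4.68 + 0.11/1.18 = 0.1902 + 0.09322 = 0.2834
R_eff = 1/U_eff = 3.529 m²·K/W

3.53 m²·K/W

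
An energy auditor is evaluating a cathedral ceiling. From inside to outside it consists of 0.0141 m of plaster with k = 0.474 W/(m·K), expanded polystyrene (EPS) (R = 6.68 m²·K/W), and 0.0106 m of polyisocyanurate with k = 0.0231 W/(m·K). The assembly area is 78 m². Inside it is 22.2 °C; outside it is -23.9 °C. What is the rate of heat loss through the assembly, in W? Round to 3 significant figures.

502 W

0.0141/0.474 = 0.02975
0.0106/0.0231 = 0.4589
R_total = 0.02975 + 6.68 + 0.4589 = 7.169 m²·K/W
Q = A·ΔT/R = 78 × (22.2 − (-23.9)) / 7.169 = 501.6 W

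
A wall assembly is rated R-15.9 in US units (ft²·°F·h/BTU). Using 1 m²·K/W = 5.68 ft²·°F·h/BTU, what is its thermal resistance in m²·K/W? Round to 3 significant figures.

R_SI = 15.9/5.68 = 2.799

2.80 m²·K/W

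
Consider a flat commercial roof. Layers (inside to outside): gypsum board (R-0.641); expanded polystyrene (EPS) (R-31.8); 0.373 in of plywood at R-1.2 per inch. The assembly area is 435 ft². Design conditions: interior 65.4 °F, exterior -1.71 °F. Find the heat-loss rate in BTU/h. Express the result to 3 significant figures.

888 BTU/h

0.373 × 1.2 = 0.4476
R_total = 0.641 + 31.8 + 0.4476 = 32.89 ft²·°F·h/BTU
Q = A·ΔT/R = 435 × (65.4 − (-1.71)) / 32.89 = 887.6 BTU/h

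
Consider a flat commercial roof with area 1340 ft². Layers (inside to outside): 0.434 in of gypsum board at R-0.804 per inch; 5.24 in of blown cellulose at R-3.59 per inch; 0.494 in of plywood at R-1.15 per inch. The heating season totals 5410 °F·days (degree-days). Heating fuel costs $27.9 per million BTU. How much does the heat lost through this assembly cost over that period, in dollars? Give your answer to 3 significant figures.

246 dollars

0.434 × 0.804 = 0.3489
5.24 × 3.59 = 18.81
0.494 × 1.15 = 0.5681
R_total = 0.3489 + 18.81 + 0.5681 = 19.73 ft²·°F·h/BTU
E = A × HDD × 24 / R = 1340 × 5410 × 24 / 19.73 = 8819000 BTU
Cost = 8819000/10⁶ × 27.9 = $246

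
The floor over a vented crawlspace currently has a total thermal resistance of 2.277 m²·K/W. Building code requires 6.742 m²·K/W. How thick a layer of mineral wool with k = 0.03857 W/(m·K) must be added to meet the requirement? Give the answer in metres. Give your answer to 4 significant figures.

ΔR = 6.742 − 2.277 = 4.465 m²·K/W
L = ΔR × k = 4.465 × 0.03857 = 0.17222 m

0.1722 m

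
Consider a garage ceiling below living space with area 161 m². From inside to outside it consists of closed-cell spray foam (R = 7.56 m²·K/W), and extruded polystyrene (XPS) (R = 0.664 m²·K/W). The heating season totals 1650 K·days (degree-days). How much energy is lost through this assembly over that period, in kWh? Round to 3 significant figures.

R_total = 7.56 + 0.664 = 8.224 m²·K/W
E = A × HDD × 24 / R / 1000 = 161 × 1650 × 24 / 8.224 / 1000 = 775.2 kWh

775 kWh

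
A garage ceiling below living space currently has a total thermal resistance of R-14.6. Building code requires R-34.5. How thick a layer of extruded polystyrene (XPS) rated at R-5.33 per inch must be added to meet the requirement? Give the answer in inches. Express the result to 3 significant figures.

3.73 in

ΔR = 34.5 − 14.6 = 19.9 ft²·°F·h/BTU
L = ΔR / (R/in) = 19.9/5.33 = 3.734 in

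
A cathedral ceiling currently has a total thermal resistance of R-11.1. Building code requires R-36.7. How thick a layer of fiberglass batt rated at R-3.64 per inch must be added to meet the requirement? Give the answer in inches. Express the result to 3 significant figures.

7.03 in

ΔR = 36.7 − 11.1 = 25.6 ft²·°F·h/BTU
L = ΔR / (R/in) = 25.6/3.64 = 7.033 in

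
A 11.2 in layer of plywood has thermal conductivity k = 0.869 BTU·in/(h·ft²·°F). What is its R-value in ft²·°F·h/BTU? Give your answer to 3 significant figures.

12.9 ft²·°F·h/BTU

R = L/k = 11.2/0.869 = 12.89 ft²·°F·h/BTU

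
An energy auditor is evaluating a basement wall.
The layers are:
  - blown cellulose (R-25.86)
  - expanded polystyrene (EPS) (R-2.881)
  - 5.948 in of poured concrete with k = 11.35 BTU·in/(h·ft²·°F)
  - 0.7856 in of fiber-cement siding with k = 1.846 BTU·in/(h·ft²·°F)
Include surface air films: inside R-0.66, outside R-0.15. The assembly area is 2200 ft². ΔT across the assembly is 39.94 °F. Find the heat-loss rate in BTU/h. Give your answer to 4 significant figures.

2881 BTU/h

5.948/11.35 = 0.52405
0.7856/1.846 = 0.42557
R_total = 0.66 + 25.86 + 2.881 + 0.52405 + 0.42557 + 0.15 = 30.501 ft²·°F·h/BTU
Q = A·ΔT/R = 2200 × 39.94 / 30.501 = 2880.9 BTU/h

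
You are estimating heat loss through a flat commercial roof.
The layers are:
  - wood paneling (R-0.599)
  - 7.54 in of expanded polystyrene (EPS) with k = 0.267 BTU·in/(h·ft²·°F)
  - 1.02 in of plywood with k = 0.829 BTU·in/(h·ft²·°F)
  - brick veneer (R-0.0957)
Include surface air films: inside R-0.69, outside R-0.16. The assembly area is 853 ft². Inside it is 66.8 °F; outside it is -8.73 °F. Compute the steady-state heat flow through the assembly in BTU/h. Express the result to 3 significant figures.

2080 BTU/h

7.54/0.267 = 28.24
1.02/0.829 = 1.23
R_total = 0.69 + 0.599 + 28.24 + 1.23 + 0.0957 + 0.16 = 31.01 ft²·°F·h/BTU
Q = A·ΔT/R = 853 × (66.8 − (-8.73)) / 31.01 = 2077 BTU/h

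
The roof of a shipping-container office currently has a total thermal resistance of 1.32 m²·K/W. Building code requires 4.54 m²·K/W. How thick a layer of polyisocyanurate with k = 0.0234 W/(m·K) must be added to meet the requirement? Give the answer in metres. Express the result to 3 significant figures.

ΔR = 4.54 − 1.32 = 3.22 m²·K/W
L = ΔR × k = 3.22 × 0.0234 = 0.07535 m

0.0753 m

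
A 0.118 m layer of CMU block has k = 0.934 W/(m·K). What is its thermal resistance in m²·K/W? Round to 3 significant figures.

R = L/k = 0.118/0.934 = 0.1263 m²·K/W

0.126 m²·K/W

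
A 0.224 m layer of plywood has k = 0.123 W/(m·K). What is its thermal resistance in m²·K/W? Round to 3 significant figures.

1.82 m²·K/W

R = L/k = 0.224/0.123 = 1.821 m²·K/W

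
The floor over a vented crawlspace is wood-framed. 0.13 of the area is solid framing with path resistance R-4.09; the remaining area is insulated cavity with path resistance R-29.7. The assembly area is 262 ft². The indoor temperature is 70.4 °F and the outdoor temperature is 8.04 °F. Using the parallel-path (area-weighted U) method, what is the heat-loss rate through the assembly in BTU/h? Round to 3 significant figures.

U_eff = 0.87/29.7 + 0.13/4.09 = 0.02929 + 0.03178 = 0.06108
R_eff = 1/U_eff = 16.37 ft²·°F·h/BTU
Q = 262 × (70.4 − 8.04) / 16.37 = 997.9 BTU/h

998 BTU/h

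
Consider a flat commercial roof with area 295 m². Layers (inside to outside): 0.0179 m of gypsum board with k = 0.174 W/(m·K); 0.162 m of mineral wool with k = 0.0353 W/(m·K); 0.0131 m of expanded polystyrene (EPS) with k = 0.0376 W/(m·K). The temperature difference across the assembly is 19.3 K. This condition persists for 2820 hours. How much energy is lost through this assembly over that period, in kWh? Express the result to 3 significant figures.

3190 kWh

0.0179/0.174 = 0.1029
0.162/0.0353 = 4.589
0.0131/0.0376 = 0.3484
R_total = 0.1029 + 4.589 + 0.3484 = 5.041 m²·K/W
Q = 295 × 19.3 / 5.041 = 1130 W
E = 1130 W × 2820 h / 1000 = 3185 kWh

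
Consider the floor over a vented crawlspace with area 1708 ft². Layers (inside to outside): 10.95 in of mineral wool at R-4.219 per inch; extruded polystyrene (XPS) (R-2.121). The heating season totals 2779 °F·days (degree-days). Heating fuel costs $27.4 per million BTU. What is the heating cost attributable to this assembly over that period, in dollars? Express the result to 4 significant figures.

64.60 dollars

10.95 × 4.219 = 46.198
R_total = 46.198 + 2.121 = 48.319 ft²·°F·h/BTU
E = A × HDD × 24 / R = 1708 × 2779 × 24 / 48.319 = 2357600 BTU
Cost = 2357600/10⁶ × 27.4 = $64.598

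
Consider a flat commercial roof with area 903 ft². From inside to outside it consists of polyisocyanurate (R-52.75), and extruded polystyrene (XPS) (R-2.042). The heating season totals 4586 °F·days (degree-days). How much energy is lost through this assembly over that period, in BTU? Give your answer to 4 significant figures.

R_total = 52.75 + 2.042 = 54.792 ft²·°F·h/BTU
E = A × HDD × 24 / R = 903 × 4586 × 24 / 54.792 = 1813900 BTU

1814000 BTU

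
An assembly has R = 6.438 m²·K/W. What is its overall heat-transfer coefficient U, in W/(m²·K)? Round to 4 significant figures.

0.1553 W/(m²·K)

U = 1/R = 1/6.438 = 0.15533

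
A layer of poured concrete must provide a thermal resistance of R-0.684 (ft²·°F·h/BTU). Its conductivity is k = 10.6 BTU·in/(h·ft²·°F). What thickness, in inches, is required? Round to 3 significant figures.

7.25 in

L = R × k = 0.684 × 10.6 = 7.25 in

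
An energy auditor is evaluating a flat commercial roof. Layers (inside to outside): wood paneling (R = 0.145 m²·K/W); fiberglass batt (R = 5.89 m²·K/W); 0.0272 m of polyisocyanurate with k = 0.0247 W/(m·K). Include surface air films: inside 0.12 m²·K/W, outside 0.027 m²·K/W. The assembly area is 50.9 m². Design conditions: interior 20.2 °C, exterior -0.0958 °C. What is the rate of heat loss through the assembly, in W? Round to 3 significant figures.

0.0272/0.0247 = 1.101
R_total = 0.12 + 0.145 + 5.89 + 1.101 + 0.027 = 7.283 m²·K/W
Q = A·ΔT/R = 50.9 × (20.2 − (-0.0958)) / 7.283 = 141.8 W

142 W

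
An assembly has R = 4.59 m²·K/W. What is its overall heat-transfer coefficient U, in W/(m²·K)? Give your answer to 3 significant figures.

U = 1/R = 1/4.59 = 0.2179

0.218 W/(m²·K)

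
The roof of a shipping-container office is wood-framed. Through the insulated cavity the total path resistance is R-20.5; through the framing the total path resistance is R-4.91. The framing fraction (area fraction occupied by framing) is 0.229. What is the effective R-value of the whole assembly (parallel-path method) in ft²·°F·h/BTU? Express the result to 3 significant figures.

11.9 ft²·°F·h/BTU

U_eff = 0.771/20.5 + 0.229/4.91 = 0.03761 + 0.04664 = 0.08425
R_eff = 1/U_eff = 11.87 ft²·°F·h/BTU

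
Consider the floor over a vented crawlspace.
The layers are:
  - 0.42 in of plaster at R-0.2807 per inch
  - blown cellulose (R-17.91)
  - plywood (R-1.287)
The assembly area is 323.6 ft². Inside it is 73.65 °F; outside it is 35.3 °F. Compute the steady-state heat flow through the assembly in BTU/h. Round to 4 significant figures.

642.5 BTU/h

0.42 × 0.2807 = 0.11789
R_total = 0.11789 + 17.91 + 1.287 = 19.315 ft²·°F·h/BTU
Q = A·ΔT/R = 323.6 × (73.65 − 35.3) / 19.315 = 642.51 BTU/h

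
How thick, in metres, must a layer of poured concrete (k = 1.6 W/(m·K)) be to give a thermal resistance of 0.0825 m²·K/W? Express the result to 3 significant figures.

0.132 m

L = R·k = 0.0825 × 1.6 = 0.132 m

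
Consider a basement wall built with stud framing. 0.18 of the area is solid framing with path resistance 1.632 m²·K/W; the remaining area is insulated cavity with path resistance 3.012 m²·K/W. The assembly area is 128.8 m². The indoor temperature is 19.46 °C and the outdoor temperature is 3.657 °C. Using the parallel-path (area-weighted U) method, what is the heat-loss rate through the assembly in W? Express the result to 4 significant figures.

U_eff = 0.82/3.012 + 0.18/1.632 = 0.27224 + 0.11029 = 0.38254
R_eff = 1/U_eff = 2.6141 m²·K/W
Q = 128.8 × (19.46 − 3.657) / 2.6141 = 778.63 W

778.6 W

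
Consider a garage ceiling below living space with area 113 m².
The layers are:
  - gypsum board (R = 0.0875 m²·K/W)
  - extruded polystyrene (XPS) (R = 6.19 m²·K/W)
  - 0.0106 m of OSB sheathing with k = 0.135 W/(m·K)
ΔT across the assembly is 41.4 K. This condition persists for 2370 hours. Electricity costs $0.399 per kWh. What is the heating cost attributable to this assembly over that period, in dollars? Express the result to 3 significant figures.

696 dollars

0.0106/0.135 = 0.07852
R_total = 0.0875 + 6.19 + 0.07852 = 6.356 m²·K/W
Q = 113 × 41.4 / 6.356 = 736 W
E = 736 W × 2370 h / 1000 = 1744 kWh
Cost = 1744 × 0.399 = $696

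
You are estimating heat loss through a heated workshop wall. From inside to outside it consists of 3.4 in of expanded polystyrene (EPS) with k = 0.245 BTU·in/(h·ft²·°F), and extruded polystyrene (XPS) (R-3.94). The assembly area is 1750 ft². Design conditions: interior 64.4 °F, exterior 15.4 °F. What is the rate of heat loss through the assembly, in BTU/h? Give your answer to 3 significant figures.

4810 BTU/h

3.4/0.245 = 13.88
R_total = 13.88 + 3.94 = 17.82 ft²·°F·h/BTU
Q = A·ΔT/R = 1750 × (64.4 − 15.4) / 17.82 = 4813 BTU/h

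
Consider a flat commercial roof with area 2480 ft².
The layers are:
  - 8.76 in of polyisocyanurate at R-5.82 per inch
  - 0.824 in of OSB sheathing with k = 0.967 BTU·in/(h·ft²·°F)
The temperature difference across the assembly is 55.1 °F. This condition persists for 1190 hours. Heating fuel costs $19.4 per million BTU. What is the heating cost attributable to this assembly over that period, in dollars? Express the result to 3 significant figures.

8.76 × 5.82 = 50.98
0.824/0.967 = 0.8521
R_total = 50.98 + 0.8521 = 51.84 ft²·°F·h/BTU
Q = 2480 × 55.1 / 51.84 = 2636 BTU/h
E = 2636 × 1190 = 3137000 BTU
Cost = 3137000/10⁶ × 19.4 = $60.86

60.9 dollars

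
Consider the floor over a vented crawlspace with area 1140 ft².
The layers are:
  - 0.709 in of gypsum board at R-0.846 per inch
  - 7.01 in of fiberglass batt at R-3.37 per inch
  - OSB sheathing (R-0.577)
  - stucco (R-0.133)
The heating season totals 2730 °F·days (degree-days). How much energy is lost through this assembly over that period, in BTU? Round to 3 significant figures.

3000000 BTU

0.709 × 0.846 = 0.5998
7.01 × 3.37 = 23.62
R_total = 0.5998 + 23.62 + 0.577 + 0.133 = 24.93 ft²·°F·h/BTU
E = A × HDD × 24 / R = 1140 × 2730 × 24 / 24.93 = 2996000 BTU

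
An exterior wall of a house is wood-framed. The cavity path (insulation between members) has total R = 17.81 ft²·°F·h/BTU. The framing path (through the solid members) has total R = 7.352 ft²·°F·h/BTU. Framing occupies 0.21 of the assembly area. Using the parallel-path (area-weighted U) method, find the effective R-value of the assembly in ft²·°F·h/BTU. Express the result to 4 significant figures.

U_eff = 0.79/17.81 + 0.21/7.352 = 0.044357 + 0.028564 = 0.072921
R_eff = 1/U_eff = 13.714 ft²·°F·h/BTU

13.71 ft²·°F·h/BTU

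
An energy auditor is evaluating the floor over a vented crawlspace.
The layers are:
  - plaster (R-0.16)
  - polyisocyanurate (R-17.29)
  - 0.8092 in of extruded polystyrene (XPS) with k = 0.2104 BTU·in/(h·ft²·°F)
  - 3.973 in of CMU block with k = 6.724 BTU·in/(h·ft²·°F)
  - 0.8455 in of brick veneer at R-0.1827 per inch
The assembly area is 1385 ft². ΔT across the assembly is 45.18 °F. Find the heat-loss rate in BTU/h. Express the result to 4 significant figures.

0.8092/0.2104 = 3.846
3.973/6.724 = 0.59087
0.8455 × 0.1827 = 0.15447
R_total = 0.16 + 17.29 + 3.846 + 0.59087 + 0.15447 = 22.041 ft²·°F·h/BTU
Q = A·ΔT/R = 1385 × 45.18 / 22.041 = 2839 BTU/h

2839 BTU/h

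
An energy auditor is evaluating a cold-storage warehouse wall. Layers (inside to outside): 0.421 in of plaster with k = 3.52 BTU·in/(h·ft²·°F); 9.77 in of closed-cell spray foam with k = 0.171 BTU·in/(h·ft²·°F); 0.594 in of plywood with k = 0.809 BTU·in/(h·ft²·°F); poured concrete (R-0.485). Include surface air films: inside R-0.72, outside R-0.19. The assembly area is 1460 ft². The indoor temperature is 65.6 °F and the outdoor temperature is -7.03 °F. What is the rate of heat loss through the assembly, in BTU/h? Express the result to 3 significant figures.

1790 BTU/h

0.421/3.52 = 0.1196
9.77/0.171 = 57.13
0.594/0.809 = 0.7342
R_total = 0.72 + 0.1196 + 57.13 + 0.7342 + 0.485 + 0.19 = 59.38 ft²·°F·h/BTU
Q = A·ΔT/R = 1460 × (65.6 − (-7.03)) / 59.38 = 1786 BTU/h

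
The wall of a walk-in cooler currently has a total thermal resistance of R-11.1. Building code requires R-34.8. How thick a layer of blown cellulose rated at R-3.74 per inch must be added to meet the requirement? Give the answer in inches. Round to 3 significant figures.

ΔR = 34.8 − 11.1 = 23.7 ft²·°F·h/BTU
L = ΔR / (R/in) = 23.7/3.74 = 6.337 in

6.34 in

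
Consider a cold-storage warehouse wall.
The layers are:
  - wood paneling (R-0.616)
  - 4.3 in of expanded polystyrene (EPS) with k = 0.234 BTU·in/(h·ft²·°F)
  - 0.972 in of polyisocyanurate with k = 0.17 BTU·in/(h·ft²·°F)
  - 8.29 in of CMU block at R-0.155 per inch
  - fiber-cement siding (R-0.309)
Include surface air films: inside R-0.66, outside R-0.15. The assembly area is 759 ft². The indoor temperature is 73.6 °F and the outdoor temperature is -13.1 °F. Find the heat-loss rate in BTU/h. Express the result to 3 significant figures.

4.3/0.234 = 18.38
0.972/0.17 = 5.718
8.29 × 0.155 = 1.285
R_total = 0.66 + 0.616 + 18.38 + 5.718 + 1.285 + 0.309 + 0.15 = 27.11 ft²·°F·h/BTU
Q = A·ΔT/R = 759 × (73.6 − (-13.1)) / 27.11 = 2427 BTU/h

2430 BTU/h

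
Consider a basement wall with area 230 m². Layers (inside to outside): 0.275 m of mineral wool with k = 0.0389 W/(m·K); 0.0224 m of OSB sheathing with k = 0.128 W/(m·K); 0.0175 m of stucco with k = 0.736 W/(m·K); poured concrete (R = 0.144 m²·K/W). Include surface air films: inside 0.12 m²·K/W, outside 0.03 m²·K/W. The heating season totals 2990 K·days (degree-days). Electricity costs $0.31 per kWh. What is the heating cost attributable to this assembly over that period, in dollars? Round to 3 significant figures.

0.275/0.0389 = 7.069
0.0224/0.128 = 0.175
0.0175/0.736 = 0.02378
R_total = 0.12 + 7.069 + 0.175 + 0.02378 + 0.144 + 0.03 = 7.562 m²·K/W
E = A × HDD × 24 / R / 1000 = 230 × 2990 × 24 / 7.562 / 1000 = 2183 kWh
Cost = 2183 × 0.31 = $676.6

677 dollars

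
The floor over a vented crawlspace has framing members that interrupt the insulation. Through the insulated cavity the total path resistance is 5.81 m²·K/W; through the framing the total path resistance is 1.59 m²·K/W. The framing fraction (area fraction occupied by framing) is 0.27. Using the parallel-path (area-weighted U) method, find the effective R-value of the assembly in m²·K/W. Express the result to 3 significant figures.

U_eff = 0.73/5.81 + 0.27/1.59 = 0.1256 + 0.1698 = 0.2955
R_eff = 1/U_eff = 3.385 m²·K/W

3.38 m²·K/W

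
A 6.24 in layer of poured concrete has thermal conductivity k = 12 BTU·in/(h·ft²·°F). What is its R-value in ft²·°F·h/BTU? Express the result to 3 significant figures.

0.520 ft²·°F·h/BTU

R = L/k = 6.24/12 = 0.52 ft²·°F·h/BTU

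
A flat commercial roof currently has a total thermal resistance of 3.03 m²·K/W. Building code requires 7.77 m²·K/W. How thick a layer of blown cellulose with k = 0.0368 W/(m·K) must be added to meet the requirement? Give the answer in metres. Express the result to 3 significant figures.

ΔR = 7.77 − 3.03 = 4.74 m²·K/W
L = ΔR × k = 4.74 × 0.0368 = 0.1744 m

0.174 m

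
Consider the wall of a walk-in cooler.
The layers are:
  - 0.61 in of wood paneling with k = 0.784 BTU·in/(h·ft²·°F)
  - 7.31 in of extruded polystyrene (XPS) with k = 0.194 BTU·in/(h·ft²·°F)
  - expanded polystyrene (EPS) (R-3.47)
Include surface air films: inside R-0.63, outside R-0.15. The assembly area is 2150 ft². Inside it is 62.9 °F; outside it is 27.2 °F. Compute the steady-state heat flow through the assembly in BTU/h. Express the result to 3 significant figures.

1800 BTU/h

0.61/0.784 = 0.7781
7.31/0.194 = 37.68
R_total = 0.63 + 0.7781 + 37.68 + 3.47 + 0.15 = 42.71 ft²·°F·h/BTU
Q = A·ΔT/R = 2150 × (62.9 − 27.2) / 42.71 = 1797 BTU/h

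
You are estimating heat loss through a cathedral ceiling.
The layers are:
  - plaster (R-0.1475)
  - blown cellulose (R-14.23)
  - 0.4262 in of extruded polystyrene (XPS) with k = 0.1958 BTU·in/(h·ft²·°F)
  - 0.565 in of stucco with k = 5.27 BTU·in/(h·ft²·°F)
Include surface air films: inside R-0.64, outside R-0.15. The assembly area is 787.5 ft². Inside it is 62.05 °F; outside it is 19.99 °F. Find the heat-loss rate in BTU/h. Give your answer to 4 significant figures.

0.4262/0.1958 = 2.1767
0.565/5.27 = 0.10721
R_total = 0.64 + 0.1475 + 14.23 + 2.1767 + 0.10721 + 0.15 = 17.451 ft²·°F·h/BTU
Q = A·ΔT/R = 787.5 × (62.05 − 19.99) / 17.451 = 1898 BTU/h

1898 BTU/h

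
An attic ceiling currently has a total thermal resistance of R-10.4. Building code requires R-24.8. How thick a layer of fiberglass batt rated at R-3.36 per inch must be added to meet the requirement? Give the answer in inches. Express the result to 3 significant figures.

4.29 in

ΔR = 24.8 − 10.4 = 14.4 ft²·°F·h/BTU
L = ΔR / (R/in) = 14.4/3.36 = 4.286 in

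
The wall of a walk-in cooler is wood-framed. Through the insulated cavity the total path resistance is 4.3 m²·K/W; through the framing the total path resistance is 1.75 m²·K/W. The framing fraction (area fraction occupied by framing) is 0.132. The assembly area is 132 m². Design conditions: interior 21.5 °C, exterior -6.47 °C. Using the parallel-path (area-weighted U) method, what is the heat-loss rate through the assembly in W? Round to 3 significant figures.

1020 W

U_eff = 0.868/4.3 + 0.132/1.75 = 0.2019 + 0.07543 = 0.2773
R_eff = 1/U_eff = 3.606 m²·K/W
Q = 132 × (21.5 − (-6.47)) / 3.606 = 1024 W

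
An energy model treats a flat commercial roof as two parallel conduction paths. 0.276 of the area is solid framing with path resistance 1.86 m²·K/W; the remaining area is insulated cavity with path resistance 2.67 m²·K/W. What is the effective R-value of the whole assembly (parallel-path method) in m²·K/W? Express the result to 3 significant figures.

2.38 m²·K/W

U_eff = 0.724/2.67 + 0.276/1.86 = 0.2712 + 0.1484 = 0.4195
R_eff = 1/U_eff = 2.384 m²·K/W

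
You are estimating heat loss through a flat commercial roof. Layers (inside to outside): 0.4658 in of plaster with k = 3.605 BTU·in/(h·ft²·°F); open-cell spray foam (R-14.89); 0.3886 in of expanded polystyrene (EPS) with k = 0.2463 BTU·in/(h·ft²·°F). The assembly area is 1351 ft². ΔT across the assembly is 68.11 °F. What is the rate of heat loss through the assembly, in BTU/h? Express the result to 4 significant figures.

0.4658/3.605 = 0.12921
0.3886/0.2463 = 1.5778
R_total = 0.12921 + 14.89 + 1.5778 = 16.597 ft²·°F·h/BTU
Q = A·ΔT/R = 1351 × 68.11 / 16.597 = 5544.2 BTU/h

5544 BTU/h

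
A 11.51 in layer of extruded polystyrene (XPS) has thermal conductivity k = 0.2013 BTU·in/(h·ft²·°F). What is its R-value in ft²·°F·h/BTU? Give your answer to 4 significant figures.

R = L/k = 11.51/0.2013 = 57.178 ft²·°F·h/BTU

57.18 ft²·°F·h/BTU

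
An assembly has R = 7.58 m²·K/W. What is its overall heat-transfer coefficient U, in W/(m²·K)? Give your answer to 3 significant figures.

0.132 W/(m²·K)

U = 1/R = 1/7.58 = 0.1319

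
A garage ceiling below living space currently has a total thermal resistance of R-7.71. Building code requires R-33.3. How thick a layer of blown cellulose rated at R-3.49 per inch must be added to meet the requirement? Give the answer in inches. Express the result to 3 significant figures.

ΔR = 33.3 − 7.71 = 25.59 ft²·°F·h/BTU
L = ΔR / (R/in) = 25.59/3.49 = 7.332 in

7.33 in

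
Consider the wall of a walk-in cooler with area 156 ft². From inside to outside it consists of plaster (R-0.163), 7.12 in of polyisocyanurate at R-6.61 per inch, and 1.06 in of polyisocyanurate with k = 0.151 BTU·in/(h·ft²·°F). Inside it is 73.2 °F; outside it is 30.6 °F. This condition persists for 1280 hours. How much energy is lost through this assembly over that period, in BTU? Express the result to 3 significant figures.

7.12 × 6.61 = 47.06
1.06/0.151 = 7.02
R_total = 0.163 + 47.06 + 7.02 = 54.25 ft²·°F·h/BTU
Q = 156 × (73.2 − 30.6) / 54.25 = 122.5 BTU/h
E = 122.5 × 1280 = 156800 BTU

157000 BTU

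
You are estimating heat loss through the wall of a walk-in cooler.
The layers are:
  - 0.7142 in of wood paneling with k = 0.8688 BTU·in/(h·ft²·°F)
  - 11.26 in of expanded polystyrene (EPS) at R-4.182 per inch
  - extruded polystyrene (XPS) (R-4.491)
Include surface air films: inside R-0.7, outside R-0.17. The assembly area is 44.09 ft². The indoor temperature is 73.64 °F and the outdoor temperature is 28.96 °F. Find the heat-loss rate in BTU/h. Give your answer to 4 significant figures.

0.7142/0.8688 = 0.82205
11.26 × 4.182 = 47.089
R_total = 0.7 + 0.82205 + 47.089 + 4.491 + 0.17 = 53.272 ft²·°F·h/BTU
Q = A·ΔT/R = 44.09 × (73.64 − 28.96) / 53.272 = 36.979 BTU/h

36.98 BTU/h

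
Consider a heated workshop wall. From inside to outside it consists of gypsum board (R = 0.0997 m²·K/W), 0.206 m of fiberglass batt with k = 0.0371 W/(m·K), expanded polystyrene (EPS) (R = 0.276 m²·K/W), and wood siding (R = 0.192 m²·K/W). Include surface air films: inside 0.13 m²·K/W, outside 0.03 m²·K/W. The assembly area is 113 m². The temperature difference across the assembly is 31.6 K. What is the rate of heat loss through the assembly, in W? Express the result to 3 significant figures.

569 W

0.206/0.0371 = 5.553
R_total = 0.13 + 0.0997 + 5.553 + 0.276 + 0.192 + 0.03 = 6.28 m²·K/W
Q = A·ΔT/R = 113 × 31.6 / 6.28 = 568.6 W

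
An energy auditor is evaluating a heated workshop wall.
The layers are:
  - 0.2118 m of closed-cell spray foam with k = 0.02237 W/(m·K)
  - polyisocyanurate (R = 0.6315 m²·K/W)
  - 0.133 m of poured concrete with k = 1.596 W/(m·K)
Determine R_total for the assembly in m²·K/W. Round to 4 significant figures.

0.2118/0.02237 = 9.468
0.133/1.596 = 0.083333
R_total = 9.468 + 0.6315 + 0.083333 = 10.183 m²·K/W

10.18 m²·K/W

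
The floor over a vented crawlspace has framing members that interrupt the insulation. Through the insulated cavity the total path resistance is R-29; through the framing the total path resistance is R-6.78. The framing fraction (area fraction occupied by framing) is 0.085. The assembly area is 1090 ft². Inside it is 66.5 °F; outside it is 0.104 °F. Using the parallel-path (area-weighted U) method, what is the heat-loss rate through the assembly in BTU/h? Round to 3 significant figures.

3190 BTU/h

U_eff = 0.915/29 + 0.085/6.78 = 0.03155 + 0.01254 = 0.04409
R_eff = 1/U_eff = 22.68 ft²·°F·h/BTU
Q = 1090 × (66.5 − 0.104) / 22.68 = 3191 BTU/h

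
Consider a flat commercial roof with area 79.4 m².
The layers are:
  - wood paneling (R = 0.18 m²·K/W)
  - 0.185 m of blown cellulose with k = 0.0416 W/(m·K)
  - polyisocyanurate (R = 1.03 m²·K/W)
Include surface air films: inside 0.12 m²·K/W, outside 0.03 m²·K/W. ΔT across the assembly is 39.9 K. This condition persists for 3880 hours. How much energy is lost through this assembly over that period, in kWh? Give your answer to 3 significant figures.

2120 kWh

0.185/0.0416 = 4.447
R_total = 0.12 + 0.18 + 4.447 + 1.03 + 0.03 = 5.807 m²·K/W
Q = 79.4 × 39.9 / 5.807 = 545.5 W
E = 545.5 W × 3880 h / 1000 = 2117 kWh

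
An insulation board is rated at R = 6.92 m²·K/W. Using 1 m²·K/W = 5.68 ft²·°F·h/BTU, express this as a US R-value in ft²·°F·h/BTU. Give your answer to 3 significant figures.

39.3 ft²·°F·h/BTU

R_US = 6.92 × 5.68 = 39.31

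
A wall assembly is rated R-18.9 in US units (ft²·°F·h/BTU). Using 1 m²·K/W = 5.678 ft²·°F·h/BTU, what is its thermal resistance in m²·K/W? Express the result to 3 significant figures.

3.33 m²·K/W

R_SI = 18.9/5.678 = 3.329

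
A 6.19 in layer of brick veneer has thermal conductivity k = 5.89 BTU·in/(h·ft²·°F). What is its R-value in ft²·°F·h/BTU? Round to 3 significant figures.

1.05 ft²·°F·h/BTU

R = L/k = 6.19/5.89 = 1.051 ft²·°F·h/BTU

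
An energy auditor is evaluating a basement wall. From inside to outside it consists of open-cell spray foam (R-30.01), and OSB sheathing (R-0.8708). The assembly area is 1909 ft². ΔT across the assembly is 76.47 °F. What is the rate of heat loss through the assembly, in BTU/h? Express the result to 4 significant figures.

4727 BTU/h

R_total = 30.01 + 0.8708 = 30.881 ft²·°F·h/BTU
Q = A·ΔT/R = 1909 × 76.47 / 30.881 = 4727.2 BTU/h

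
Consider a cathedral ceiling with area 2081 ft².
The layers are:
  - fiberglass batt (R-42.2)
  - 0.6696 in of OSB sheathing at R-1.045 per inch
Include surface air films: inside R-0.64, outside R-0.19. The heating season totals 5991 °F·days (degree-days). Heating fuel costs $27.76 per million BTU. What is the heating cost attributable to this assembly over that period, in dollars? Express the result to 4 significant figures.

0.6696 × 1.045 = 0.69973
R_total = 0.64 + 42.2 + 0.69973 + 0.19 = 43.73 ft²·°F·h/BTU
E = A × HDD × 24 / R = 2081 × 5991 × 24 / 43.73 = 6842400 BTU
Cost = 6842400/10⁶ × 27.76 = $189.94

189.9 dollars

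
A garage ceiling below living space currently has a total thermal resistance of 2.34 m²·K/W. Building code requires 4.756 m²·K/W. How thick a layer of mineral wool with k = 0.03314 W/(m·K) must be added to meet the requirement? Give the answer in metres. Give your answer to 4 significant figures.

0.08007 m

ΔR = 4.756 − 2.34 = 2.416 m²·K/W
L = ΔR × k = 2.416 × 0.03314 = 0.080066 m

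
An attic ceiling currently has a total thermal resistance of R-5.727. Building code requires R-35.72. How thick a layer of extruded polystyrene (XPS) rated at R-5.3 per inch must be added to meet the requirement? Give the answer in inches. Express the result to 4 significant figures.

5.659 in

ΔR = 35.72 − 5.727 = 29.993 ft²·°F·h/BTU
L = ΔR / (R/in) = 29.993/5.3 = 5.6591 in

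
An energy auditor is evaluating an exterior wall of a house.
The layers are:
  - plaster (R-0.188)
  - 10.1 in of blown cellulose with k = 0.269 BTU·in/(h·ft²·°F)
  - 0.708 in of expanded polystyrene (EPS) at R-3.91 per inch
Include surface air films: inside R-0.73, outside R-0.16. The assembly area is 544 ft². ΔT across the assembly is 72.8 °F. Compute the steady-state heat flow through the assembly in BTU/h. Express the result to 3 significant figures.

957 BTU/h

10.1/0.269 = 37.55
0.708 × 3.91 = 2.768
R_total = 0.73 + 0.188 + 37.55 + 2.768 + 0.16 = 41.39 ft²·°F·h/BTU
Q = A·ΔT/R = 544 × 72.8 / 41.39 = 956.8 BTU/h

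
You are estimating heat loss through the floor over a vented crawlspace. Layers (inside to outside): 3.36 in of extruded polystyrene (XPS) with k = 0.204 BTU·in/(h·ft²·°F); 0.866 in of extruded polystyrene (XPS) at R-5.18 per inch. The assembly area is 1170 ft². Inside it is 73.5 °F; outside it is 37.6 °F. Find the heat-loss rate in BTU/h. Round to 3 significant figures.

2000 BTU/h

3.36/0.204 = 16.47
0.866 × 5.18 = 4.486
R_total = 16.47 + 4.486 = 20.96 ft²·°F·h/BTU
Q = A·ΔT/R = 1170 × (73.5 − 37.6) / 20.96 = 2004 BTU/h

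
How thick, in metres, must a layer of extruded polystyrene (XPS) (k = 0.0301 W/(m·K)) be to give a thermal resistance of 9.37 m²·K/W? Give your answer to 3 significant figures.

L = R·k = 9.37 × 0.0301 = 0.282 m

0.282 m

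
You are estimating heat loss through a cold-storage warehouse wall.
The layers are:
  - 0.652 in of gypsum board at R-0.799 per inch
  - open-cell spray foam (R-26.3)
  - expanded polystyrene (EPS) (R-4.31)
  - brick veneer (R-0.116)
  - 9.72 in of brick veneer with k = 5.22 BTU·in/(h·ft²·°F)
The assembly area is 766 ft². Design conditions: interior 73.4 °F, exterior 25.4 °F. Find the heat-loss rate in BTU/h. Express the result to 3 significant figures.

1110 BTU/h

0.652 × 0.799 = 0.5209
9.72/5.22 = 1.862
R_total = 0.5209 + 26.3 + 4.31 + 0.116 + 1.862 = 33.11 ft²·°F·h/BTU
Q = A·ΔT/R = 766 × (73.4 − 25.4) / 33.11 = 1111 BTU/h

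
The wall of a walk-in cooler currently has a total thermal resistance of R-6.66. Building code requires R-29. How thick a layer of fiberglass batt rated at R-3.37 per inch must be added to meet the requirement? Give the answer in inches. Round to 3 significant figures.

ΔR = 29 − 6.66 = 22.34 ft²·°F·h/BTU
L = ΔR / (R/in) = 22.34/3.37 = 6.629 in

6.63 in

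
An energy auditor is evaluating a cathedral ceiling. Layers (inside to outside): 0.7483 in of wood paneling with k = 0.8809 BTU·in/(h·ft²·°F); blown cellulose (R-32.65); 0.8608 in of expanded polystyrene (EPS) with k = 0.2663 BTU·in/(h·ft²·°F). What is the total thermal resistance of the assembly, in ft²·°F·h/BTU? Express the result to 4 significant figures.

36.73 ft²·°F·h/BTU

0.7483/0.8809 = 0.84947
0.8608/0.2663 = 3.2324
R_total = 0.84947 + 32.65 + 3.2324 = 36.732 ft²·°F·h/BTU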